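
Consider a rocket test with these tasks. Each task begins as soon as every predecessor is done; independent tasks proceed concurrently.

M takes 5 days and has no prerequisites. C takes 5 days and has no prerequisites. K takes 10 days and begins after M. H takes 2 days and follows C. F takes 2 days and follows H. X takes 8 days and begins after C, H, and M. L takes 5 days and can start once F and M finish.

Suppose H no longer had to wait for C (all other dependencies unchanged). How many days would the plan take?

Before: longest chain M→K = 5+10 = 15, finish 15.
Without C→H, H's earliest start moves from 5 to 0.
The longest chain is now M→K = 5+10 = 15, so the plan takes 15 days.

15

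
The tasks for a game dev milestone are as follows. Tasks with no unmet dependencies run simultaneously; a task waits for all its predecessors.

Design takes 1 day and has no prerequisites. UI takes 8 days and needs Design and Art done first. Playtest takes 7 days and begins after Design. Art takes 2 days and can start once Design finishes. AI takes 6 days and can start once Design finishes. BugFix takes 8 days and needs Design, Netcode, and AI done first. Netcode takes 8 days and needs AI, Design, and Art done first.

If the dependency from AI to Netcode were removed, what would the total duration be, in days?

19

Before: longest chain Design→AI→Netcode→BugFix = 1+6+8+8 = 23, finish 23.
Without AI→Netcode, Netcode's earliest start moves from 7 to 3.
The longest chain is now Design→Art→Netcode→BugFix = 1+2+8+8 = 19, so the game dev milestone takes 19 days.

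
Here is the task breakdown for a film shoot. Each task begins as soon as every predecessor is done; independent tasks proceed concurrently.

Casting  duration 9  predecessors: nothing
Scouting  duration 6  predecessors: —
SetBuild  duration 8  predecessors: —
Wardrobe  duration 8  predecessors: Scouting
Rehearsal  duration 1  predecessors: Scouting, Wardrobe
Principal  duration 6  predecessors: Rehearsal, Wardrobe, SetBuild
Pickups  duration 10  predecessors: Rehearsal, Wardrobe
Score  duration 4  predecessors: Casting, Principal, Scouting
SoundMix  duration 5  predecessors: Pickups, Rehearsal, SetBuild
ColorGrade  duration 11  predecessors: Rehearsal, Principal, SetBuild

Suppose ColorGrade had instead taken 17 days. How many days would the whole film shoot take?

The binding path is Scouting→Wardrobe→Rehearsal→Principal→ColorGrade = 6+8+1+6+11 = 32; finish at 32 days.
ColorGrade lies on that path, so at 17 days the path becomes 38 days.
The critical path is still Scouting→Wardrobe→Rehearsal→Principal→ColorGrade; finish is now 38 days.

38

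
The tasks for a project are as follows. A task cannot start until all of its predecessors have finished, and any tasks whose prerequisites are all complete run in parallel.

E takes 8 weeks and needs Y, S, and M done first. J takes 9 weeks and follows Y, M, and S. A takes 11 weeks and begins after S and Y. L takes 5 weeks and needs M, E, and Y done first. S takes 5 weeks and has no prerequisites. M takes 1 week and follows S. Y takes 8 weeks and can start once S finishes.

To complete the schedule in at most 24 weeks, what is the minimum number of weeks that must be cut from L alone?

Current finish: 26 weeks; target: 24.
L is on every critical path, so each week cut from L cuts the finish by one (this holds down to a finish of 24).
Need 26 − 24 = 2 weeks off L → L becomes 3 weeks, finish becomes 24.

2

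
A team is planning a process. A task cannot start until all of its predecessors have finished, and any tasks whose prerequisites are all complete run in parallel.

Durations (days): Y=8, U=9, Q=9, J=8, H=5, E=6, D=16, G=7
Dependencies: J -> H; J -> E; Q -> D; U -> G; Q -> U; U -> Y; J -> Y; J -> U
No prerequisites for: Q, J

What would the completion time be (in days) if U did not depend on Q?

25

Before: longest chain Q→U→Y = 9+9+8 = 26, finish 26.
Without Q→U, U's earliest start moves from 9 to 8.
After: Q→D = 9+16 = 25 → 25 days.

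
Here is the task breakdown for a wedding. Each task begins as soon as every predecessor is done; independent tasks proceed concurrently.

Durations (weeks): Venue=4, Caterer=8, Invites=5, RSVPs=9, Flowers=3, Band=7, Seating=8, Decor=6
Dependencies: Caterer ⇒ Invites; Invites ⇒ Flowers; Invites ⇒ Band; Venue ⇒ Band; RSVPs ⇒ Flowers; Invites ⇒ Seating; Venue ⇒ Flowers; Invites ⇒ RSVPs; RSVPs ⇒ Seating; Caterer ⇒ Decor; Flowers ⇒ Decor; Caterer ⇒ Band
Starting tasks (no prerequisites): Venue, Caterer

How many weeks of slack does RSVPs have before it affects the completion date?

0

The longest chain is Caterer→Invites→RSVPs→Flowers→Decor = 8+5+9+3+6 = 31; overall finish 31 weeks.
The longest chain containing RSVPs totals 31 weeks.
Slack of RSVPs = 13 − 13 = 0 weeks.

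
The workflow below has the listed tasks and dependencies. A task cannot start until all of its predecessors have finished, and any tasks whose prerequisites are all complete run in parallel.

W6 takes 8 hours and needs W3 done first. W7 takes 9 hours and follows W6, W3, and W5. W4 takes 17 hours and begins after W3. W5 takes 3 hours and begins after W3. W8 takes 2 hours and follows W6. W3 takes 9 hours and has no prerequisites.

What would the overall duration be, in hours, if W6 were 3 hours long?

26

As given, the longest chain is W3→W6→W7 = 9+8+9 = 26, so the finish is 26 hours.
Since W6 is critical, the -5 change carries straight to that chain (now 21 hours).
Now W3→W4 = 9+17 = 26 is longest, so the finish becomes 26 hours.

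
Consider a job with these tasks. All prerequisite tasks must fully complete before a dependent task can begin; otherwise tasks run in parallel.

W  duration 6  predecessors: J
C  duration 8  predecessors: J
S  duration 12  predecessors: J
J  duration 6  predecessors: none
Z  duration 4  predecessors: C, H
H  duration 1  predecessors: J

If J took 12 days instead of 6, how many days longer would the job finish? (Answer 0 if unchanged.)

6

Actual critical path: J→S = 6+12 = 18 ⇒ 18 days.
J lies on that path, so at 12 days the path becomes 24 days.
That remains the longest chain; total 24 days.
Change in finish: 24 − 18 = +6 days.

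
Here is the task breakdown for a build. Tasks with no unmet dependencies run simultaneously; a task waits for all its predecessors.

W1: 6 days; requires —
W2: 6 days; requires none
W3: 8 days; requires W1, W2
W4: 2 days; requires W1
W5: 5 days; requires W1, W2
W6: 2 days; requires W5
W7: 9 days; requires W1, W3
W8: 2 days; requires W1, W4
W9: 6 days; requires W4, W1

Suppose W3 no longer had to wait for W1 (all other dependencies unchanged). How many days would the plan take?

23

With the dependency in place, W1→W3→W7 = 6+8+9 = 23 sets the finish at 23 days.
Dropping W1→W3 doesn't change W3's earliest start (6); another predecessor still binds.
New critical path: W2→W3→W7 = 6+8+9 = 23 ⇒ 23 days.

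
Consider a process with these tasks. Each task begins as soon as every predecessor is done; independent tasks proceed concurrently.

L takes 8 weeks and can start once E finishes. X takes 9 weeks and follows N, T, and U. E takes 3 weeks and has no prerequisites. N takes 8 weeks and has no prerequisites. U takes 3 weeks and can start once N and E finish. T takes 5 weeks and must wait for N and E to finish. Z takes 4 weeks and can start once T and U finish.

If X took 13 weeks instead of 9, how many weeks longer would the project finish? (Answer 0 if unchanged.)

The binding path is N→T→X = 8+5+9 = 22; finish at 22 weeks.
X lies on that path, so at 13 weeks the path becomes 26 weeks.
The critical path is still N→T→X; finish is now 26 weeks.
Change in finish: 26 − 22 = +4 weeks.

4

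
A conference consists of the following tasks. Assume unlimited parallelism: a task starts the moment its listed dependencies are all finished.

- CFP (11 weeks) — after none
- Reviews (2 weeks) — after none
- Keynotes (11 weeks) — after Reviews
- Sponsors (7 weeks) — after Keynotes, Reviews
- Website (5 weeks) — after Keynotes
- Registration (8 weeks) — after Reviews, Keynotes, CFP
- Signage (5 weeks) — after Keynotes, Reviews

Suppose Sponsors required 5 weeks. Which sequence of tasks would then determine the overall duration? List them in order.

Reviews, Keynotes, Registration

As given, the longest chain is Reviews→Keynotes→Registration = 2+11+8 = 21, so the finish is 21 weeks.
The longest path through Sponsors is only 20 weeks, so Sponsors has float 1.
That remains the longest chain; total 21 weeks.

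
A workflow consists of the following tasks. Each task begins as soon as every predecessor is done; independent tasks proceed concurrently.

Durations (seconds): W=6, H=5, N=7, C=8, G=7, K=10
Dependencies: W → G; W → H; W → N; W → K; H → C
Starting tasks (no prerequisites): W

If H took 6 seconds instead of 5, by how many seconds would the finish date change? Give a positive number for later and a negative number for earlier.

1

Actual critical path: W→H→C = 6+5+8 = 19 ⇒ 19 seconds.
Since H is critical, the +1 change carries straight to that chain (now 20 seconds).
The critical path is still W→H→C; finish is now 20 seconds.
Change in finish: 20 − 19 = +1 seconds.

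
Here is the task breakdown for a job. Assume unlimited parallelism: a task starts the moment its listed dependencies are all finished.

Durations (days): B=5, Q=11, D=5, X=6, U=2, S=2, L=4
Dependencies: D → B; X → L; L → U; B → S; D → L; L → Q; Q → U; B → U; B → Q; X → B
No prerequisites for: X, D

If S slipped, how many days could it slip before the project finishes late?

Critical path: X→B→Q→U = 6+5+11+2 = 24, so the finish is 24 days.
The longest chain containing S totals 13 days.
So S can slip 24 − 13 = 11 days.

11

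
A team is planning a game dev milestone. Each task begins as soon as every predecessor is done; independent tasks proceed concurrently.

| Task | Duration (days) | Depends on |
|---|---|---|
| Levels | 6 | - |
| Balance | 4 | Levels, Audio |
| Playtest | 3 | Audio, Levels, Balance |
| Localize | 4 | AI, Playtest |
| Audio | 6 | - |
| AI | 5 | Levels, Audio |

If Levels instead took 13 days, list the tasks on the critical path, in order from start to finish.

Levels, Balance, Playtest, Localize

The binding path is Levels→Balance→Playtest→Localize = 6+4+3+4 = 17; finish at 17 days.
Since Levels is critical, the +7 change carries straight to that chain (now 24 days).
No other chain overtakes it, so the finish is 24 days.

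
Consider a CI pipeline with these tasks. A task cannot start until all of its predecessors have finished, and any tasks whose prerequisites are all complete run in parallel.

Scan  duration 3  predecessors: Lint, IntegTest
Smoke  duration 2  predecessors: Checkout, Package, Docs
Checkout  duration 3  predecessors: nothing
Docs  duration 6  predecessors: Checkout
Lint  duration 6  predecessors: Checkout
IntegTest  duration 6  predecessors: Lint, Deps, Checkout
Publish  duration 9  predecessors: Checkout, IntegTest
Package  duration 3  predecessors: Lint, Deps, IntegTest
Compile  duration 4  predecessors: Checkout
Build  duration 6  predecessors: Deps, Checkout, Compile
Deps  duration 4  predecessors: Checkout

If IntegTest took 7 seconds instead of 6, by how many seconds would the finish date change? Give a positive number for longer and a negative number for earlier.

1

Actual critical path: Checkout→Lint→IntegTest→Publish = 3+6+6+9 = 24 ⇒ 24 seconds.
IntegTest is on the critical path; changing it to 7 makes that path 25 seconds.
No other chain overtakes it, so the finish is 25 seconds.
Change in finish: 25 − 24 = +1 seconds.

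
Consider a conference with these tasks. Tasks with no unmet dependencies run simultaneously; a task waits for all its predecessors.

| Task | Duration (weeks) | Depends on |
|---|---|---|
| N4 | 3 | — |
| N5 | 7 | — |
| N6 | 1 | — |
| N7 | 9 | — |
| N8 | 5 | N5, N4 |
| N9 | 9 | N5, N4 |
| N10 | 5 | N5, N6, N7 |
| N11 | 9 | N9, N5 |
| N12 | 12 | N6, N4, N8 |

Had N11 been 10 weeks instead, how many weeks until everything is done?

Critical path before the change: N5→N9→N11 = 7+9+9 = 25 giving 25 weeks.
Since N11 is critical, the +1 change carries straight to that chain (now 26 weeks).
That remains the longest chain; total 26 weeks.

26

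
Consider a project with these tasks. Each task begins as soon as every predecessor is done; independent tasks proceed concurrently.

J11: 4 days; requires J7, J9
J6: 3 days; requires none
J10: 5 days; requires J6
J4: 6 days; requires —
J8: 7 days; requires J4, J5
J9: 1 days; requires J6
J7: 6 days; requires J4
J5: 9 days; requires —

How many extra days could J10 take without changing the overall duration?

The longest chain is J4→J7→J11 = 6+6+4 = 16; overall finish 16 days.
The longest chain containing J10 totals 8 days.
Slack of J10 = 11 − 3 = 8 days.

8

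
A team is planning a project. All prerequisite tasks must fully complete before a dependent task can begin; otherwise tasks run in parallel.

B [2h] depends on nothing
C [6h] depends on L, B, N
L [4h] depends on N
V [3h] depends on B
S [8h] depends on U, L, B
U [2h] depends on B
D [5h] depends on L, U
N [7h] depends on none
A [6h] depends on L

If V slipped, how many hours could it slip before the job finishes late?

Critical path: N→L→S = 7+4+8 = 19, so the finish is 19 hours.
V finishes as early as 5 and must finish by 19.
Slack of V = 16 − 2 = 14 hours.

14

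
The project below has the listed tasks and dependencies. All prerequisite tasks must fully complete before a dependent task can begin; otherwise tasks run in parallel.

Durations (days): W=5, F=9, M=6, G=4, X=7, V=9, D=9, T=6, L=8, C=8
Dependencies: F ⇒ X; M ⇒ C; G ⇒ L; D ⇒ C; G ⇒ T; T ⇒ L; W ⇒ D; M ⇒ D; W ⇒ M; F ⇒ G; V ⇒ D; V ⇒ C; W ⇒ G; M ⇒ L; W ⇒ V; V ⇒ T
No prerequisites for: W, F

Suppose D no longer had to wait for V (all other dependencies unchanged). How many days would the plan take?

Before: longest chain W→V→D→C = 5+9+9+8 = 31, finish 31.
Without V→D, D's earliest start moves from 14 to 11.
New critical path: W→M→D→C = 5+6+9+8 = 28 ⇒ 28 days.

28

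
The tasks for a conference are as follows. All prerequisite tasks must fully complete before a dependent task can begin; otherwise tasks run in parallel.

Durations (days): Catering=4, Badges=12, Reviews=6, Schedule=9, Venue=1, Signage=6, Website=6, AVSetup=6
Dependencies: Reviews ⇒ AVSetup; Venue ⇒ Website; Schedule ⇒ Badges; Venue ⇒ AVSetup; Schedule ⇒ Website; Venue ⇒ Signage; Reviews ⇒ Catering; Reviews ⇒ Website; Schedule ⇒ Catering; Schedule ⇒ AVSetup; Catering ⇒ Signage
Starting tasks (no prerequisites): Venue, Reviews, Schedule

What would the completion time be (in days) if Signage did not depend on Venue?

21

Original critical path: Schedule→Badges = 9+12 = 21 ⇒ 21 days.
Dropping Venue→Signage doesn't change Signage's earliest start (13); another predecessor still binds.
New critical path: Schedule→Badges = 9+12 = 21 ⇒ 21 days.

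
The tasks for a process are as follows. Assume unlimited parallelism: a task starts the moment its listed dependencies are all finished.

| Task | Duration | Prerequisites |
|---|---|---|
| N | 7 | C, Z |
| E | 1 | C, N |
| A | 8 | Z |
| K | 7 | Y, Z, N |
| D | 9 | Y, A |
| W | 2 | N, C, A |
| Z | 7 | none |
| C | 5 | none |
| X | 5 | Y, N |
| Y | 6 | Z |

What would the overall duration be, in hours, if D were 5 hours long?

21

The binding path is Z→A→D = 7+8+9 = 24; finish at 24 hours.
D is on the critical path; changing it to 5 makes that path 20 hours.
New critical path: Z→N→K = 7+7+7 = 21 ⇒ 21 hours.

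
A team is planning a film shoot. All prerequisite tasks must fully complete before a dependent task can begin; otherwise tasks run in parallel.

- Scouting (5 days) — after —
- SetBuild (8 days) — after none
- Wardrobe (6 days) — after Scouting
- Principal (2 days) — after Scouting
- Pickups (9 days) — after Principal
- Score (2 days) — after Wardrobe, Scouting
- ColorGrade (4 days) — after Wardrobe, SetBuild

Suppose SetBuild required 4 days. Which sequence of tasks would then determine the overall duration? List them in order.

Actual critical path: Scouting→Principal→Pickups = 5+2+9 = 16 ⇒ 16 days.
SetBuild is off the critical path — its longest chain is 12 days, giving 4 of slack.
That remains the longest chain; total 16 days.

Scouting, Principal, Pickups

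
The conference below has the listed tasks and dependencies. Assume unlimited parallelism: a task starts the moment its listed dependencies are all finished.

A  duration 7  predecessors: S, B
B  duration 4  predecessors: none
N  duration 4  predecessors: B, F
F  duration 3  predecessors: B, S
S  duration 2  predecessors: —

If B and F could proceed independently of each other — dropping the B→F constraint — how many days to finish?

11

With the dependency in place, B→F→N = 4+3+4 = 11 sets the finish at 11 days.
Without B→F, F's earliest start moves from 4 to 2.
New critical path: B→A = 4+7 = 11 ⇒ 11 days.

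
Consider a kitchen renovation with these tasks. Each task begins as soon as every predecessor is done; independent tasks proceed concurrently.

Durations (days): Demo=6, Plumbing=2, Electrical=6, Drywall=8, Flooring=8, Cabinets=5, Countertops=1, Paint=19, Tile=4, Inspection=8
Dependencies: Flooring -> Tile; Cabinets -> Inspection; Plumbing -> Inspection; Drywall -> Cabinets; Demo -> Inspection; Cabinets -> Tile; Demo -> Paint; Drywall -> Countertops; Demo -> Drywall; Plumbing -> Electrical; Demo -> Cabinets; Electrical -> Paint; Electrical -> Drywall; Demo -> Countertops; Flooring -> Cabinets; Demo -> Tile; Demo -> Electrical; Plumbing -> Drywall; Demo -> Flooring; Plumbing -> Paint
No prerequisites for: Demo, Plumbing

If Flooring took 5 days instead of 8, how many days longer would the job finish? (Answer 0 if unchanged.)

Critical path before the change: Demo→Electrical→Drywall→Cabinets→Inspection = 6+6+8+5+8 = 33 giving 33 days.
Flooring is off the critical path — its longest chain is 27 days, giving 6 of slack.
The critical path is still Demo→Electrical→Drywall→Cabinets→Inspection; finish is now 33 days.
Change in finish: 33 − 33 = +0 days.

0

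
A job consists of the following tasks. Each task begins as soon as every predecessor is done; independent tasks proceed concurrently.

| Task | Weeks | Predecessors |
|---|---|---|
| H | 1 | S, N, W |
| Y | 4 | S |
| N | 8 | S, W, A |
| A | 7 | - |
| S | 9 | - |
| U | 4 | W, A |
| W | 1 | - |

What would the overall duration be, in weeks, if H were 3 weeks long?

As given, the longest chain is S→N→H = 9+8+1 = 18, so the finish is 18 weeks.
Since H is critical, the +2 change carries straight to that chain (now 20 weeks).
That remains the longest chain; total 20 weeks.

20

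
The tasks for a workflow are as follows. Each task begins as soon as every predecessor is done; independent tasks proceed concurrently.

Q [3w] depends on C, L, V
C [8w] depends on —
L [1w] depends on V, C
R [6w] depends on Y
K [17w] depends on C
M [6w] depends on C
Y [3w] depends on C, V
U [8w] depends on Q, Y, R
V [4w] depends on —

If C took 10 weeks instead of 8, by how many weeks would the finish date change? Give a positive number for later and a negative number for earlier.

2

Critical path before the change: C→Y→R→U = 8+3+6+8 = 25 giving 25 weeks.
Since C is critical, the +2 change carries straight to that chain (now 27 weeks).
The critical path is still C→Y→R→U; finish is now 27 weeks.
Change in finish: 27 − 25 = +2 weeks.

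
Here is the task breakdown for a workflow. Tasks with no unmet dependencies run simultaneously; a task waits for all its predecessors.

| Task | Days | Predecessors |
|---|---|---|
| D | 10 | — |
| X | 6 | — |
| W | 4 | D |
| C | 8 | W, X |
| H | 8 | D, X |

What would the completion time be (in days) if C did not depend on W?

18

With the dependency in place, D→W→C = 10+4+8 = 22 sets the finish at 22 days.
Without W→C, C's earliest start moves from 14 to 6.
After: D→H = 10+8 = 18 → 18 days.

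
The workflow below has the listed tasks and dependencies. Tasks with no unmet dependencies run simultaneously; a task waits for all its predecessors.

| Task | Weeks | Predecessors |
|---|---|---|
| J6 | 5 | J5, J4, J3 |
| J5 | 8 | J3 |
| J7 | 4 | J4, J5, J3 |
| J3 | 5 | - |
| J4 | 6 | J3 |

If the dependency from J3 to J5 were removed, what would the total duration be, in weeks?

Original critical path: J3→J5→J6 = 5+8+5 = 18 ⇒ 18 weeks.
Without J3→J5, J5's earliest start moves from 5 to 0.
After: J3→J4→J6 = 5+6+5 = 16 → 16 weeks.

16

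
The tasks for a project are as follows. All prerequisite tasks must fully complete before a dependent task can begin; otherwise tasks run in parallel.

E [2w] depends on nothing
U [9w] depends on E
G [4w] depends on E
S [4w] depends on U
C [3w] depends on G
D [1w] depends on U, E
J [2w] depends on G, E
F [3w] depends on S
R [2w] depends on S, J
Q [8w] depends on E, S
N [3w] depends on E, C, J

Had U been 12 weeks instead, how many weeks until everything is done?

26

The binding path is E→U→S→Q = 2+9+4+8 = 23; finish at 23 weeks.
U is on the critical path; changing it to 12 makes that path 26 weeks.
The critical path is still E→U→S→Q; finish is now 26 weeks.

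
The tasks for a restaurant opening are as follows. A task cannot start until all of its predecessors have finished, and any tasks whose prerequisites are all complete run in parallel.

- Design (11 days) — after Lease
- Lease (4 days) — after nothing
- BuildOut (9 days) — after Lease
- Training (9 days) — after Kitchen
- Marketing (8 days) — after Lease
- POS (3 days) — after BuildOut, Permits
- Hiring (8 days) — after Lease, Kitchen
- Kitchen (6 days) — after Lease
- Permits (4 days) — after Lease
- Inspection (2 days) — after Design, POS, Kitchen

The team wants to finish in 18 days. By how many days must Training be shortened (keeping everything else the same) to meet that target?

Current finish: 19 days; target: 18.
Training is on every critical path, so each day cut from Training cuts the finish by one (this holds down to a finish of 18).
Need 19 − 18 = 1 day off Training → Training becomes 8 days, finish becomes 18.

1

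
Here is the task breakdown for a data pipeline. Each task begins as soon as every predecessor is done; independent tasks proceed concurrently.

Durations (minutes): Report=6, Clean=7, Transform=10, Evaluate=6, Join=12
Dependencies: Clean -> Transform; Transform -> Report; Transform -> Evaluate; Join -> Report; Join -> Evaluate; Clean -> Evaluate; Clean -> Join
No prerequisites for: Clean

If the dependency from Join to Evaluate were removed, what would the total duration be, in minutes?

With the dependency in place, Clean→Join→Evaluate = 7+12+6 = 25 sets the finish at 25 minutes.
Without Join→Evaluate, Evaluate's earliest start moves from 19 to 17.
After: Clean→Join→Report = 7+12+6 = 25 → 25 minutes.

25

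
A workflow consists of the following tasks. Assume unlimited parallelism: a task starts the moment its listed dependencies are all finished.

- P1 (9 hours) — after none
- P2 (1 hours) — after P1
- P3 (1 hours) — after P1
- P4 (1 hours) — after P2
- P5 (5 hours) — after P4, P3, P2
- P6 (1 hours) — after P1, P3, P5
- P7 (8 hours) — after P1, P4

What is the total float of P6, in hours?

Critical path: P1→P2→P4→P7 = 9+1+1+8 = 19, so the finish is 19 hours.
The longest chain containing P6 totals 17 hours.
Slack of P6 = 18 − 16 = 2 hours.

2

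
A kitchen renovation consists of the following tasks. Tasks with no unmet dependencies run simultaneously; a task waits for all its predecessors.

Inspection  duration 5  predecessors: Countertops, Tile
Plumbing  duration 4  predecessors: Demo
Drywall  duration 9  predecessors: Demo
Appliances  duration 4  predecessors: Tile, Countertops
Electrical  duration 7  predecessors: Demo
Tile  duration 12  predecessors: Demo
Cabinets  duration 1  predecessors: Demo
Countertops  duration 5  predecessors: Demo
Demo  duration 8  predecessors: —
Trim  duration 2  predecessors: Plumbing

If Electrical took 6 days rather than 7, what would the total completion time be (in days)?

25

Actual critical path: Demo→Tile→Inspection = 8+12+5 = 25 ⇒ 25 days.
Electrical has 10 days of float (longest path through it is 15).
That remains the longest chain; total 25 days.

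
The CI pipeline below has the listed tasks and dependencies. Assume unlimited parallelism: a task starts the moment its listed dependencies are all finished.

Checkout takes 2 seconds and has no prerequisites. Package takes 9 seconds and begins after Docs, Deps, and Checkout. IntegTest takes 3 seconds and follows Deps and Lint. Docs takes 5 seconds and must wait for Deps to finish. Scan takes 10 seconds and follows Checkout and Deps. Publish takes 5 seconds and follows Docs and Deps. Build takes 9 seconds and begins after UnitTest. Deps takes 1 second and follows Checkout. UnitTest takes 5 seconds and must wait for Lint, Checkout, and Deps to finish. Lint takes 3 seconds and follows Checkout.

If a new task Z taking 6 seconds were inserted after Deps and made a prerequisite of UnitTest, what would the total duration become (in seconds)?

23

Originally the CI pipeline takes 19 seconds.
With Z inserted, UnitTest now waits for max(Lint, Checkout, Deps, Z).
New critical path: Checkout→Deps→Z→UnitTest→Build = 2+1+6+5+9 = 23 ⇒ 23 seconds.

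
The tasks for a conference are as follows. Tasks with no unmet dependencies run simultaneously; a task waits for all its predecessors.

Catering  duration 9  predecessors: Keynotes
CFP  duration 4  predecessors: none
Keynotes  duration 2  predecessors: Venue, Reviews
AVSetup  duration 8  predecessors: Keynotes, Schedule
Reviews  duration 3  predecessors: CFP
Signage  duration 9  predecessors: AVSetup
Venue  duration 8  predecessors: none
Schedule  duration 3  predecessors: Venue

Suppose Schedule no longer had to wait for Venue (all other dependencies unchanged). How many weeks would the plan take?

With the dependency in place, Venue→Schedule→AVSetup→Signage = 8+3+8+9 = 28 sets the finish at 28 weeks.
Without Venue→Schedule, Schedule's earliest start moves from 8 to 0.
The longest chain is now Venue→Keynotes→AVSetup→Signage = 8+2+8+9 = 27, so the plan takes 27 weeks.

27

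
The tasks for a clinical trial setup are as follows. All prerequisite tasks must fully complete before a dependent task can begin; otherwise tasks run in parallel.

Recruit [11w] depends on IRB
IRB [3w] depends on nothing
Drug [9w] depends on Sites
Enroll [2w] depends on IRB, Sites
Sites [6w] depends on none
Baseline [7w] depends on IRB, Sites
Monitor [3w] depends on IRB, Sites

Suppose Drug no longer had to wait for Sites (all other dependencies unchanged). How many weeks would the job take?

14

Original critical path: Sites→Drug = 6+9 = 15 ⇒ 15 weeks.
Without Sites→Drug, Drug's earliest start moves from 6 to 0.
New critical path: IRB→Recruit = 3+11 = 14 ⇒ 14 weeks.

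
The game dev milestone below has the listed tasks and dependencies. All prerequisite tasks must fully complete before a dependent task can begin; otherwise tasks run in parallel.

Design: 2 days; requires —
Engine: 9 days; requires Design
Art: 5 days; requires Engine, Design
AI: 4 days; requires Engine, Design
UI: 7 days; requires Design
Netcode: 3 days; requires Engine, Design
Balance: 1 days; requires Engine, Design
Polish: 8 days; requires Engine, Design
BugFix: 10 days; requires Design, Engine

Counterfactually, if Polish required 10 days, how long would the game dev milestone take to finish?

21

Actual critical path: Design→Engine→BugFix = 2+9+10 = 21 ⇒ 21 days.
The longest path through Polish is only 19 days, so Polish has float 2.
Now Design→Engine→Polish = 2+9+10 = 21 is longest, so the finish becomes 21 days.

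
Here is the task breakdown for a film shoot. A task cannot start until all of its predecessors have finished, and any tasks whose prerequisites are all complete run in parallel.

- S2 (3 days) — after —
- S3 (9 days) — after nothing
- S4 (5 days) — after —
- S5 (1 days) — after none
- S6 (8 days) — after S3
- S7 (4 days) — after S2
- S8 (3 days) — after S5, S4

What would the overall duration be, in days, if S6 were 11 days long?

20

Baseline: S3→S6 = 9+8 = 17 → 17 days.
S6 is on the critical path; changing it to 11 makes that path 20 days.
The critical path is still S3→S6; finish is now 20 days.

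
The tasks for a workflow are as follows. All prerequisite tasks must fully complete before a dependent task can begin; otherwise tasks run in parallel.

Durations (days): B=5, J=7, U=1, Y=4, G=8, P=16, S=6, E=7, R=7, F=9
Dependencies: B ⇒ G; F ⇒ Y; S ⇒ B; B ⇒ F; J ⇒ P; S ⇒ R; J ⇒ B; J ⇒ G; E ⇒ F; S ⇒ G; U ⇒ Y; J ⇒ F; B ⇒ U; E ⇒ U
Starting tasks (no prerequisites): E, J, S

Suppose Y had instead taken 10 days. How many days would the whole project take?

31

Actual critical path: J→B→F→Y = 7+5+9+4 = 25 ⇒ 25 days.
Y is on the critical path; changing it to 10 makes that path 31 days.
The critical path is still J→B→F→Y; finish is now 31 days.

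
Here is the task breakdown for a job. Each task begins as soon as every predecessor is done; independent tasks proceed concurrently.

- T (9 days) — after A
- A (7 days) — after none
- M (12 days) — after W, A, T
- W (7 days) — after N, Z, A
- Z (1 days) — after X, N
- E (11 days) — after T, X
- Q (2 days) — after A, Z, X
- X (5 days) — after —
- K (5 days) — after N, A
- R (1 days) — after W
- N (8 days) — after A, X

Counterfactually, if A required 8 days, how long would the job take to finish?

Critical path before the change: A→N→Z→W→M = 7+8+1+7+12 = 35 giving 35 days.
A lies on that path, so at 8 days the path becomes 36 days.
That remains the longest chain; total 36 days.

36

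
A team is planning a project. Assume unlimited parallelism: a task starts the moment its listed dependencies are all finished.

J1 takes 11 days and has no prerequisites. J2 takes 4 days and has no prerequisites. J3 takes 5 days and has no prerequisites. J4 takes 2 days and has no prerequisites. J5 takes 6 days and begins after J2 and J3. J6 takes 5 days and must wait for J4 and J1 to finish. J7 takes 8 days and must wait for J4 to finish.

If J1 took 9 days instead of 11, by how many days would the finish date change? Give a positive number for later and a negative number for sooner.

-2

The binding path is J1→J6 = 11+5 = 16; finish at 16 days.
Since J1 is critical, the -2 change carries straight to that chain (now 14 days).
The critical path is still J1→J6; finish is now 14 days.
Change in finish: 14 − 16 = -2 days.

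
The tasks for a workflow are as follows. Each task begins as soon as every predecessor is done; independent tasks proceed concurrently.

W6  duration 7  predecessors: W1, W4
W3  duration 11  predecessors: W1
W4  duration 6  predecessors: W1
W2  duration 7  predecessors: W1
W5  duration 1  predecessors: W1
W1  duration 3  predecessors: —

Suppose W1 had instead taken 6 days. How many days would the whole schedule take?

19

Baseline: W1→W4→W6 = 3+6+7 = 16 → 16 days.
W1 is on the critical path; changing it to 6 makes that path 19 days.
That remains the longest chain; total 19 days.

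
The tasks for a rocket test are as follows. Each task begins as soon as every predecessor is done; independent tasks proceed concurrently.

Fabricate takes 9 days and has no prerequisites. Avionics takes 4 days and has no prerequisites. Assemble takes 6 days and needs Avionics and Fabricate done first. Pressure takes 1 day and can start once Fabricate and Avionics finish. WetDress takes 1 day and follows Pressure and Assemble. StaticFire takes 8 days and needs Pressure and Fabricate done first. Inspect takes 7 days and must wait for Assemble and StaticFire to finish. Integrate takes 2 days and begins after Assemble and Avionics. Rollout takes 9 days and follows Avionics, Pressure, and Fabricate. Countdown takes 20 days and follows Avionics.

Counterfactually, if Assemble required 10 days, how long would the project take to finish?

Critical path before the change: Fabricate→Pressure→StaticFire→Inspect = 9+1+8+7 = 25 giving 25 days.
Assemble is off the critical path — its longest chain is 22 days, giving 3 of slack.
The binding chain switches to Fabricate→Assemble→Inspect = 9+10+7 = 26; finish 26 days.

26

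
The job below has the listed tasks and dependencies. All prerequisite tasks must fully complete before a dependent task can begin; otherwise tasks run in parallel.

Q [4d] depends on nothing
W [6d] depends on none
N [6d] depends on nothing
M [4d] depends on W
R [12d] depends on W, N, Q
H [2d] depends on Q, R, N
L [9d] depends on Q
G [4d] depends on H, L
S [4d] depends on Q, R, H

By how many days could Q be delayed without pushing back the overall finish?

W→R→H→G = 6+12+2+4 = 24 sets the makespan at 24 days.
Q finishes as early as 4 and must finish by 6.
Float = 24 − 22 = 2.

2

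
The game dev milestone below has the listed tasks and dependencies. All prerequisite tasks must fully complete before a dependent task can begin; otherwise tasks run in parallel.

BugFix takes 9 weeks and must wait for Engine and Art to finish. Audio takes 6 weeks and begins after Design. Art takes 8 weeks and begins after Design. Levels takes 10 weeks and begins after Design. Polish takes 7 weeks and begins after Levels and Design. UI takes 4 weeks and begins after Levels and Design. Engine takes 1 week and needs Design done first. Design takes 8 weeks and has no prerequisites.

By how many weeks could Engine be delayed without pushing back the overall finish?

The longest chain is Design→Art→BugFix = 8+8+9 = 25; overall finish 25 weeks.
The longest chain containing Engine totals 18 weeks.
Slack of Engine = 15 − 8 = 7 weeks.

7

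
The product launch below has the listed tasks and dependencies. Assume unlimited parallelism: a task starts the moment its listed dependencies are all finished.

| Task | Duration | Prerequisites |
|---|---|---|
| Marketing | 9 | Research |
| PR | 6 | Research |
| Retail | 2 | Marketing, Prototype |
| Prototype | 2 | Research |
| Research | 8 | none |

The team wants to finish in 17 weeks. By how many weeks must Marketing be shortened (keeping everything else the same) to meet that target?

Current finish: 19 weeks; target: 17.
Marketing is on every critical path, so each week cut from Marketing cuts the finish by one (this holds down to a finish of 14).
Need 19 − 17 = 2 weeks off Marketing → Marketing becomes 7 weeks, finish becomes 17.

2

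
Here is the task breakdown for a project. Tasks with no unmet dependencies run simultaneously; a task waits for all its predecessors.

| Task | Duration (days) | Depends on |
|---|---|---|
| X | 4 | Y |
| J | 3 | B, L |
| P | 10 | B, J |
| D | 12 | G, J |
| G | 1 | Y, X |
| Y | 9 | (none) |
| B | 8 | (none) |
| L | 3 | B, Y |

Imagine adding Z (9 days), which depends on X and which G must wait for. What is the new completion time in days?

Originally the job takes 27 days.
With Z inserted, G now waits for max(Y, X, Z).
New critical path: Y→X→Z→G→D = 9+4+9+1+12 = 35 ⇒ 35 days.

35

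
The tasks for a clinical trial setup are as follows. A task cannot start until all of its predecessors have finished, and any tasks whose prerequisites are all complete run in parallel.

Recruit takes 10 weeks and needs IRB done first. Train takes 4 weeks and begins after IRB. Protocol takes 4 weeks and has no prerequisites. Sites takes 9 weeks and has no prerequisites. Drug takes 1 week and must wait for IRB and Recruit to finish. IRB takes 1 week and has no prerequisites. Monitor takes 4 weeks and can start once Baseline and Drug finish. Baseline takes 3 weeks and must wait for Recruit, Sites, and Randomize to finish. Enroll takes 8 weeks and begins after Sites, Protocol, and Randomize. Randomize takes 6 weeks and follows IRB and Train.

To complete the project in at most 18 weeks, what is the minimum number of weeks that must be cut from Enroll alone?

Current finish: 19 weeks; target: 18.
Enroll is on every critical path, so each week cut from Enroll cuts the finish by one (this holds down to a finish of 18).
Need 19 − 18 = 1 week off Enroll → Enroll becomes 7 weeks, finish becomes 18.

1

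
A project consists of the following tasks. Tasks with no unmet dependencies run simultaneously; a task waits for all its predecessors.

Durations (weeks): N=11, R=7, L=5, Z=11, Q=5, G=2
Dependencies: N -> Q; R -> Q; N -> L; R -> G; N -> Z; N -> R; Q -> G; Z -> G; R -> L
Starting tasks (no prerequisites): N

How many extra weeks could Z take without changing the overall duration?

1

Critical path: N→R→Q→G = 11+7+5+2 = 25, so the finish is 25 weeks.
The longest chain containing Z totals 24 weeks.
So Z can slip 23 − 22 = 1 week.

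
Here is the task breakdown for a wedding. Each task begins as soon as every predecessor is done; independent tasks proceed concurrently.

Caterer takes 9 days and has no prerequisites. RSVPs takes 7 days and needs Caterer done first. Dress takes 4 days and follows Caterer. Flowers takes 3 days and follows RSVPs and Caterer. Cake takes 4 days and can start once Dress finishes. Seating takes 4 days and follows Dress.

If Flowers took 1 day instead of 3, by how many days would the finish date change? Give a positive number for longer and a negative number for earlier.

-2

Actual critical path: Caterer→RSVPs→Flowers = 9+7+3 = 19 ⇒ 19 days.
Flowers lies on that path, so at 1 day the path becomes 17 days.
The critical path is still Caterer→RSVPs→Flowers; finish is now 17 days.
Change in finish: 17 − 19 = -2 days.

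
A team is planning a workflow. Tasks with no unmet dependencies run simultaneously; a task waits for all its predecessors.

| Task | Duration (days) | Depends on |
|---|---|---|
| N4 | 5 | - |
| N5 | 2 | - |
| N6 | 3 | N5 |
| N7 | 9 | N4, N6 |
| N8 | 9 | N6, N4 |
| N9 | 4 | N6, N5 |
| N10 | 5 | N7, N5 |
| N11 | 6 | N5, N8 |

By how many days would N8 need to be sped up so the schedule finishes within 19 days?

1

Current finish: 20 days; target: 19.
N8 is on every critical path, so each day cut from N8 cuts the finish by one (this holds down to a finish of 19).
Need 20 − 19 = 1 day off N8 → N8 becomes 8 days, finish becomes 19.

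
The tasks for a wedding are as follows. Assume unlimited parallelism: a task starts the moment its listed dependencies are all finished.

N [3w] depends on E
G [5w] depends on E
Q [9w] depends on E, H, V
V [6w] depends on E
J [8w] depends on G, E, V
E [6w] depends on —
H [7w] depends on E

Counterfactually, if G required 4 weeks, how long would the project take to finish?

Actual critical path: E→H→Q = 6+7+9 = 22 ⇒ 22 weeks.
The longest path through G is only 19 weeks, so G has float 3.
That remains the longest chain; total 22 weeks.

22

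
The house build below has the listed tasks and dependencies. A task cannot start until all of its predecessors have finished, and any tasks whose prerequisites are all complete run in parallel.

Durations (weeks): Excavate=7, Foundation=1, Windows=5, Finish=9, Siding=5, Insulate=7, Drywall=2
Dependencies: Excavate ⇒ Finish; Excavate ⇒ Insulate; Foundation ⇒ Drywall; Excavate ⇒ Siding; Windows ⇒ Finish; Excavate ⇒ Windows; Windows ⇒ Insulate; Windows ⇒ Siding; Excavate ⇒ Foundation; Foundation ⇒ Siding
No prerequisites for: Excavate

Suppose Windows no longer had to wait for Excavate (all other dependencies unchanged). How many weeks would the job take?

Before: longest chain Excavate→Windows→Finish = 7+5+9 = 21, finish 21.
Without Excavate→Windows, Windows's earliest start moves from 7 to 0.
After: Excavate→Finish = 7+9 = 16 → 16 weeks.

16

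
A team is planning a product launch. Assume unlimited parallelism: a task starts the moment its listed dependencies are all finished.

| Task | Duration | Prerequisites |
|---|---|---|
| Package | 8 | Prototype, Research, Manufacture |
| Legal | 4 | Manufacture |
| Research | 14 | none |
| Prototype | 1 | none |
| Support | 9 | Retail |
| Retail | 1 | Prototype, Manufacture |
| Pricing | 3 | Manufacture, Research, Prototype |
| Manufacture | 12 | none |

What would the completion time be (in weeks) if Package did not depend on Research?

22

With the dependency in place, Research→Package = 14+8 = 22 sets the finish at 22 weeks.
Without Research→Package, Package's earliest start moves from 14 to 12.
The longest chain is now Manufacture→Retail→Support = 12+1+9 = 22, so the plan takes 22 weeks.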